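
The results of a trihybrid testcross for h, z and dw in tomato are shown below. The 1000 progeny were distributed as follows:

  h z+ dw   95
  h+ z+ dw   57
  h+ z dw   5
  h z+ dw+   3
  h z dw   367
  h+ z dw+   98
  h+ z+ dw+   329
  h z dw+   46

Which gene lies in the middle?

The two most frequent reciprocal classes, h+ z+ dw+ and h z dw, are the parental types, so the F1 was h+ z+ dw+ / h z dw.
The two rarest classes, h z+ dw+ and h+ z dw, are the double crossovers. Comparing them with the parentals, only the h allele has switched, so h is the middle locus and the order is dw – h – z.

h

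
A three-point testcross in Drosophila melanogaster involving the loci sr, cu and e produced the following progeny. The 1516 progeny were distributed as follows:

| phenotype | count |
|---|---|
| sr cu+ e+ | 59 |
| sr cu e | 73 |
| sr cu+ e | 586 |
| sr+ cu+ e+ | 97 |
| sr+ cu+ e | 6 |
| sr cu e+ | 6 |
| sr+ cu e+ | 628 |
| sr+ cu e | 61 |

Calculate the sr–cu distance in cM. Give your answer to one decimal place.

The two most frequent reciprocal classes, sr+ cu e+ and sr cu+ e, are the parental types, so the F1 was sr+ cu e+ / sr cu+ e.
The two rarest classes, sr cu e+ and sr+ cu+ e, are the double crossovers. Comparing them with the parentals, only the sr allele has switched, so sr is the middle locus and the order is e – sr – cu.
Crossovers in the sr–cu interval produce the single-crossover classes sr+ cu+ e+ and sr cu e (97 + 73 = 170) plus the double crossovers (12).
RF(sr–cu) = (170 + 12) / 1516 = 182/1516 = 0.1201 → 12.0 cM.

12.0 cM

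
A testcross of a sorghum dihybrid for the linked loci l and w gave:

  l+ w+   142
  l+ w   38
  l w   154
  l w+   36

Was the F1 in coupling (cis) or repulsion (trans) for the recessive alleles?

cis

The two most frequent classes are l+ w+ (142) and l w (154); these are the parental (non-recombinant) types.
So the F1 carried l+ w+ on one chromosome and l w on the other — the recessive alleles are on the same chromosome (cis / coupling).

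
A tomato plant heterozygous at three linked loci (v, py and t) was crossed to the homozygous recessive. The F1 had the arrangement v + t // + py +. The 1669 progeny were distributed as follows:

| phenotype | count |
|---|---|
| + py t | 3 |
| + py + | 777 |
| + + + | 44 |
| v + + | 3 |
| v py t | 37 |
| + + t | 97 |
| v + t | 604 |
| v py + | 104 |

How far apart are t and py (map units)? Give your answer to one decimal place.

The two rarest classes, v + + and + py t, are the double crossovers. Comparing them with the parentals, only the t allele has switched, so t is the middle locus and the order is v – t – py.
Crossovers in the t–py interval produce the single-crossover classes v py t and + + + (37 + 44 = 81) plus the double crossovers (6).
RF(t–py) = (81 + 6) / 1669 = 87/1669 = 0.0521 → 5.2 map units.

5.2 map units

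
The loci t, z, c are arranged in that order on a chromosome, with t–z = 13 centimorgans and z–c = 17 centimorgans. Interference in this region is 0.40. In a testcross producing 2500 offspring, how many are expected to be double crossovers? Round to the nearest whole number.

33

Map distances give recombination frequencies of 0.130 and 0.170 for the two intervals.
With interference 0.40 (so coincidence = 0.60), expected double-crossover frequency = 0.130 × 0.170 × 0.60 = 0.01326.
Expected number = 0.01326 × 2500 = 33.15 ≈ 33.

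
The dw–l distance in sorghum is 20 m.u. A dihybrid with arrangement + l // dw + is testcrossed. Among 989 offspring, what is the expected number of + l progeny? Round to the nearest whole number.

A map distance of 20 m.u. corresponds to a recombination frequency of 0.200.
The F1 is + l / dw +, so + l is a parental gamete class with expected frequency (1 − r)/2 = 0.800/2 = 0.4000.
Expected number = 0.4000 × 989 = 395.60 ≈ 396.

396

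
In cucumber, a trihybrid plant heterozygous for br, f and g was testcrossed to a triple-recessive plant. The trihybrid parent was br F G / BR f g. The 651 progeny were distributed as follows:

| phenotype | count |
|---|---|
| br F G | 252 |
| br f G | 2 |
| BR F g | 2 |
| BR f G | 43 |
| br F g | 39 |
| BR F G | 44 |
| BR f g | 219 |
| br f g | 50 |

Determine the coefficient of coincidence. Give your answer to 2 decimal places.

The two rarest classes, br f G and BR F g, are the double crossovers. Comparing them with the parentals, only the f allele has switched, so f is the middle locus and the order is g – f – br.
g–f: (82 + 4)/651 = 0.1321; f–br: (94 + 4)/651 = 0.1505.
Expected DCO frequency = 0.1321 × 0.1505 ≈ 0.01988; observed = 4/651 ≈ 0.00614.
Coefficient of coincidence = 0.00614/0.01988 ≈ 0.31.

0.31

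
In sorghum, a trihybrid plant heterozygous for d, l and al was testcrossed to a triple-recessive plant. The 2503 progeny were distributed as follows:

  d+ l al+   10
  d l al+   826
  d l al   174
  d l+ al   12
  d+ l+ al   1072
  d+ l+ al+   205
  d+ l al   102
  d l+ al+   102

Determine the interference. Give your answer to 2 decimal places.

The two most frequent reciprocal classes, d l al+ and d+ l+ al, are the parental types, so the F1 was d l al+ / d+ l+ al.
The two rarest classes, d+ l al+ and d l+ al, are the double crossovers. Comparing them with the parentals, only the d allele has switched, so d is the middle locus and the order is al – d – l.
al–d: (379 + 22)/2503 = 0.1602; d–l: (204 + 22)/2503 = 0.0903.
Expected DCO frequency = 0.1602 × 0.0903 ≈ 0.01447; observed = 22/2503 ≈ 0.00879.
Coefficient of coincidence = 0.00879/0.01447 ≈ 0.61; interference = 1 − 0.61 = 0.39.

0.39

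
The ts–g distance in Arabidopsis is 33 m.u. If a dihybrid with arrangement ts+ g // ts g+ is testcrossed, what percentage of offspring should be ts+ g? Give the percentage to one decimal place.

A map distance of 33 m.u. corresponds to a recombination frequency of 0.330.
The F1 is ts+ g / ts g+, so ts+ g is a parental gamete class with expected frequency (1 − r)/2 = 0.670/2 = 0.3350.
That is 0.3350 = 33.5% of the progeny.

33.5%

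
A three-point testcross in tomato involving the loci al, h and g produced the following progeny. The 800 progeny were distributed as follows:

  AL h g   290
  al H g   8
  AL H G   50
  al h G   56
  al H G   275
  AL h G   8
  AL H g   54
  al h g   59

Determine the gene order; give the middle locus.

The two most frequent reciprocal classes, al H G and AL h g, are the parental types, so the F1 was al H G / AL h g.
The two rarest classes, al H g and AL h G, are the double crossovers. Comparing them with the parentals, only the g allele has switched, so g is the middle locus and the order is h – g – al.

g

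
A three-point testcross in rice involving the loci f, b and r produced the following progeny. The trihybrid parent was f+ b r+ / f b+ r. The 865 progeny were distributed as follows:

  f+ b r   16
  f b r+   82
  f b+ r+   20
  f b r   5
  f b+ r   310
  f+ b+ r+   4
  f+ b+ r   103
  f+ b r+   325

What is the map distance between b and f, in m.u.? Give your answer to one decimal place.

22.4 m.u.

The two rarest classes, f+ b+ r+ and f b r, are the double crossovers. Comparing them with the parentals, only the b allele has switched, so b is the middle locus and the order is f – b – r.
Crossovers in the f–b interval produce the single-crossover classes f b r+ and f+ b+ r (82 + 103 = 185) plus the double crossovers (9).
RF(f–b) = (185 + 9) / 865 = 194/865 = 0.2243 → 22.4 m.u.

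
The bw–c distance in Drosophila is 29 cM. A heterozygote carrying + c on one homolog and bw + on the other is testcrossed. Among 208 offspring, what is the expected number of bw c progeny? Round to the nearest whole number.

A map distance of 29 cM corresponds to a recombination frequency of 0.290.
The F1 is + c / bw +, so bw c is a recombinant gamete class with expected frequency r/2 = 0.290/2 = 0.1450.
Expected number = 0.1450 × 208 = 30.16 ≈ 30.

30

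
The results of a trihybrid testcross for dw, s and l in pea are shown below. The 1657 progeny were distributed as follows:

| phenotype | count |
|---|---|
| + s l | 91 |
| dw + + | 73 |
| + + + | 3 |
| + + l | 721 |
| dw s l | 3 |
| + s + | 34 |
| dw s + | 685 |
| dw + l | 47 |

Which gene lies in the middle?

The two most frequent reciprocal classes, + + l and dw s +, are the parental types, so the F1 was + + l / dw s +.
The two rarest classes, + + + and dw s l, are the double crossovers. Comparing them with the parentals, only the l allele has switched, so l is the middle locus and the order is s – l – dw.

l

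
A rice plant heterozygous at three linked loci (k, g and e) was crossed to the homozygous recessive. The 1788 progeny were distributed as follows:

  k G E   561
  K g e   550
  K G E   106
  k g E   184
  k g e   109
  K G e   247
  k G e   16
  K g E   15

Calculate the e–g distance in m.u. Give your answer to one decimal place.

The two most frequent reciprocal classes, k G E and K g e, are the parental types, so the F1 was k G E / K g e.
The two rarest classes, k G e and K g E, are the double crossovers. Comparing them with the parentals, only the e allele has switched, so e is the middle locus and the order is g – e – k.
Crossovers in the g–e interval produce the single-crossover classes k g E and K G e (184 + 247 = 431) plus the double crossovers (31).
RF(g–e) = (431 + 31) / 1788 = 462/1788 = 0.2584 → 25.8 m.u.

25.8 m.u.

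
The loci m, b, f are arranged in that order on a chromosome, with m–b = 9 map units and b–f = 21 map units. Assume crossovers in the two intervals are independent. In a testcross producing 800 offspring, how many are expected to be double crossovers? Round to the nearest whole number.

Map distances give recombination frequencies of 0.090 and 0.210 for the two intervals.
With no interference, expected double-crossover frequency = 0.090 × 0.210 = 0.01890.
Expected number = 0.01890 × 800 = 15.12 ≈ 15.

15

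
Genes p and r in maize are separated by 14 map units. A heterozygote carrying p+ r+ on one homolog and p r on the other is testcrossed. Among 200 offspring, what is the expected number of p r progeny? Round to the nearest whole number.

A map distance of 14 map units corresponds to a recombination frequency of 0.140.
The F1 is p+ r+ / p r, so p r is a parental gamete class with expected frequency (1 − r)/2 = 0.860/2 = 0.4300.
Expected number = 0.4300 × 200 = 86.00 ≈ 86.

86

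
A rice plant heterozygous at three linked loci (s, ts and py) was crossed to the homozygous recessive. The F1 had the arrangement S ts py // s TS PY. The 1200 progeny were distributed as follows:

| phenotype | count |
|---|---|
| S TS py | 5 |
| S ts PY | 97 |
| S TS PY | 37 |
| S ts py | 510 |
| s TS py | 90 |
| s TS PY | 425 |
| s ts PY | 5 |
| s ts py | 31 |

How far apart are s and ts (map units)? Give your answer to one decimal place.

The two rarest classes, S TS py and s ts PY, are the double crossovers. Comparing them with the parentals, only the ts allele has switched, so ts is the middle locus and the order is s – ts – py.
Crossovers in the s–ts interval produce the single-crossover classes s ts py and S TS PY (31 + 37 = 68) plus the double crossovers (10).
RF(s–ts) = (68 + 10) / 1200 = 78/1200 = 0.0650 → 6.5 map units.

6.5 map units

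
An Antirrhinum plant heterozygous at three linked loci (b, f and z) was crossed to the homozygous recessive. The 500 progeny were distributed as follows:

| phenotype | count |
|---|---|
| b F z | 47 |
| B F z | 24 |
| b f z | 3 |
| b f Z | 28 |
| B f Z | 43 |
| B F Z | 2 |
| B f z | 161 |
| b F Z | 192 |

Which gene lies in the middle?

b

The two most frequent reciprocal classes, B f z and b F Z, are the parental types, so the F1 was B f z / b F Z.
The two rarest classes, b f z and B F Z, are the double crossovers. Comparing them with the parentals, only the b allele has switched, so b is the middle locus and the order is z – b – f.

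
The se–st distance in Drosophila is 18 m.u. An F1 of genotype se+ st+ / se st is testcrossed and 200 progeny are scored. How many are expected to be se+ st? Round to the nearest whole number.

A map distance of 18 m.u. corresponds to a recombination frequency of 0.180.
The F1 is se+ st+ / se st, so se+ st is a recombinant gamete class with expected frequency r/2 = 0.180/2 = 0.0900.
Expected number = 0.0900 × 200 = 18.00 ≈ 18.

18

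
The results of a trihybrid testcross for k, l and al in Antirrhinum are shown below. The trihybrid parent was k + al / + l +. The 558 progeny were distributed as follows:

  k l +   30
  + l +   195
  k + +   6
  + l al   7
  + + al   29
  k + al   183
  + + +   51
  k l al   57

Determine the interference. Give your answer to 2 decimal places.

The two rarest classes, k + + and + l al, are the double crossovers. Comparing them with the parentals, only the al allele has switched, so al is the middle locus and the order is l – al – k.
l–al: (108 + 13)/558 = 0.2168; al–k: (59 + 13)/558 = 0.1290.
Expected DCO frequency = 0.2168 × 0.1290 ≈ 0.02797; observed = 13/558 ≈ 0.02330.
Coefficient of coincidence = 0.02330/0.02797 ≈ 0.83; interference = 1 − 0.83 = 0.17.

0.17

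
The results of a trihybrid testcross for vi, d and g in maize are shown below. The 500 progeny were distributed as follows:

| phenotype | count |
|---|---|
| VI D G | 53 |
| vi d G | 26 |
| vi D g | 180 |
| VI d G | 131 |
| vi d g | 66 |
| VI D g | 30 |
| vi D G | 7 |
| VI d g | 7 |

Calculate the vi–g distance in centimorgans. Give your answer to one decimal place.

The two most frequent reciprocal classes, VI d G and vi D g, are the parental types, so the F1 was VI d G / vi D g.
The two rarest classes, VI d g and vi D G, are the double crossovers. Comparing them with the parentals, only the g allele has switched, so g is the middle locus and the order is d – g – vi.
Crossovers in the g–vi interval produce the single-crossover classes vi d G and VI D g (26 + 30 = 56) plus the double crossovers (14).
RF(g–vi) = (56 + 14) / 500 = 70/500 = 0.1400 → 14.0 centimorgans.

14.0 centimorgans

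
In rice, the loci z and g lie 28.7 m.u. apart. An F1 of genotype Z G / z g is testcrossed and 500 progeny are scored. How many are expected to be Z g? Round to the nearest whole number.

A map distance of 28.7 m.u. corresponds to a recombination frequency of 0.287.
The F1 is Z G / z g, so Z g is a recombinant gamete class with expected frequency r/2 = 0.287/2 = 0.1435.
Expected number = 0.1435 × 500 = 71.75 ≈ 72.

72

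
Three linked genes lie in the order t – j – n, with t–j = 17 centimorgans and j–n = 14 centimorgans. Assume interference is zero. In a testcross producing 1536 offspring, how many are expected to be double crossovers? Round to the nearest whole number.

37

Map distances give recombination frequencies of 0.170 and 0.140 for the two intervals.
With no interference, expected double-crossover frequency = 0.170 × 0.140 = 0.02380.
Expected number = 0.02380 × 1536 = 36.56 ≈ 37.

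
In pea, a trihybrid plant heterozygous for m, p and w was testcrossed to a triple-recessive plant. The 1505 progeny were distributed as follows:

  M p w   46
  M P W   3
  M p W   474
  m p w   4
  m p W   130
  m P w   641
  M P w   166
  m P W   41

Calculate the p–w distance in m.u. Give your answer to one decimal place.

6.2 m.u.

The two most frequent reciprocal classes, m P w and M p W, are the parental types, so the F1 was m P w / M p W.
The two rarest classes, m p w and M P W, are the double crossovers. Comparing them with the parentals, only the p allele has switched, so p is the middle locus and the order is m – p – w.
Crossovers in the p–w interval produce the single-crossover classes m P W and M p w (41 + 46 = 87) plus the double crossovers (7).
RF(p–w) = (87 + 7) / 1505 = 94/1505 = 0.0625 → 6.2 m.u.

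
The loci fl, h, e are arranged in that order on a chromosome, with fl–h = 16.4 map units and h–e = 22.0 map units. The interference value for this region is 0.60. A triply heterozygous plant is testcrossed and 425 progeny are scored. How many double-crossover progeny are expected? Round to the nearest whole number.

Map distances give recombination frequencies of 0.164 and 0.220 for the two intervals.
With interference 0.60 (so coincidence = 0.40), expected double-crossover frequency = 0.164 × 0.220 × 0.40 = 0.01443.
Expected number = 0.01443 × 425 = 6.13 ≈ 6.

6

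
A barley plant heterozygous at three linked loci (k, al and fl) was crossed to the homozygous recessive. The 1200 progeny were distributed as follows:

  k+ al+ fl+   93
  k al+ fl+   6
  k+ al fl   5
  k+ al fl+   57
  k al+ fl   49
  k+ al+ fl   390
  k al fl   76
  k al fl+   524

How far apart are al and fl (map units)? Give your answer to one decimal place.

The two most frequent reciprocal classes, k+ al+ fl and k al fl+, are the parental types, so the F1 was k+ al+ fl / k al fl+.
The two rarest classes, k+ al fl and k al+ fl+, are the double crossovers. Comparing them with the parentals, only the al allele has switched, so al is the middle locus and the order is k – al – fl.
Crossovers in the al–fl interval produce the single-crossover classes k+ al+ fl+ and k al fl (93 + 76 = 169) plus the double crossovers (11).
RF(al–fl) = (169 + 11) / 1200 = 180/1200 = 0.1500 → 15.0 map units.

15.0 map units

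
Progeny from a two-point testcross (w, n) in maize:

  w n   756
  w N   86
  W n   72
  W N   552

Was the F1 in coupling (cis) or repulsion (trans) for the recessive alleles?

cis

The two most frequent classes are W N (552) and w n (756); these are the parental (non-recombinant) types.
So the F1 carried W N on one chromosome and w n on the other — the recessive alleles are on the same chromosome (cis / coupling).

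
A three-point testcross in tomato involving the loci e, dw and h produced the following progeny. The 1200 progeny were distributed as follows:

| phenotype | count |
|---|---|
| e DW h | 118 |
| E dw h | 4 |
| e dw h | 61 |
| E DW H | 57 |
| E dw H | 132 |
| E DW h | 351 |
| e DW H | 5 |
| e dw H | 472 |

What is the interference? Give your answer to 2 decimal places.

The two most frequent reciprocal classes, e dw H and E DW h, are the parental types, so the F1 was e dw H / E DW h.
The two rarest classes, e DW H and E dw h, are the double crossovers. Comparing them with the parentals, only the dw allele has switched, so dw is the middle locus and the order is h – dw – e.
h–dw: (118 + 9)/1200 = 0.1058; dw–e: (250 + 9)/1200 = 0.2158.
Expected DCO frequency = 0.1058 × 0.2158 ≈ 0.02283; observed = 9/1200 ≈ 0.00750.
Coefficient of coincidence = 0.00750/0.02283 ≈ 0.33; interference = 1 − 0.33 = 0.67.

0.67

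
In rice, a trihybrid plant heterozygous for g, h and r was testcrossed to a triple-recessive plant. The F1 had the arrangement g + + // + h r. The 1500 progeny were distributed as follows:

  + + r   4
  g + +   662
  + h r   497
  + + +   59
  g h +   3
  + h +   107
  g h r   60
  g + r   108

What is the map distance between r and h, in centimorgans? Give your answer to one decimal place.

The two rarest classes, g h + and + + r, are the double crossovers. Comparing them with the parentals, only the h allele has switched, so h is the middle locus and the order is r – h – g.
Crossovers in the r–h interval produce the single-crossover classes g + r and + h + (108 + 107 = 215) plus the double crossovers (7).
RF(r–h) = (215 + 7) / 1500 = 222/1500 = 0.1480 → 14.8 centimorgans.

14.8 centimorgans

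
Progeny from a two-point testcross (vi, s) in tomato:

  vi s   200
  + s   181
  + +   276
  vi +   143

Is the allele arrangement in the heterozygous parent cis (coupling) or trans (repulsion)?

cis

The two most frequent classes are + + (276) and vi s (200); these are the parental (non-recombinant) types.
So the F1 carried + + on one chromosome and vi s on the other — the recessive alleles are on the same chromosome (cis / coupling).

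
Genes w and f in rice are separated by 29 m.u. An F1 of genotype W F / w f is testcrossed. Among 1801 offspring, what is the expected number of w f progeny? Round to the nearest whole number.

A map distance of 29 m.u. corresponds to a recombination frequency of 0.290.
The F1 is W F / w f, so w f is a parental gamete class with expected frequency (1 − r)/2 = 0.710/2 = 0.3550.
Expected number = 0.3550 × 1801 = 639.36 ≈ 639.

639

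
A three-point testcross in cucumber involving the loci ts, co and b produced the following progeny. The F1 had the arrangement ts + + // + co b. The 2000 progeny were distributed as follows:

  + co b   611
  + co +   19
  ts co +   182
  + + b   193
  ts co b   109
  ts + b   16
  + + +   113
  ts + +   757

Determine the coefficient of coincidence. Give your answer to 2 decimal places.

0.66

The two rarest classes, ts + b and + co +, are the double crossovers. Comparing them with the parentals, only the b allele has switched, so b is the middle locus and the order is ts – b – co.
ts–b: (222 + 35)/2000 = 0.1285; b–co: (375 + 35)/2000 = 0.2050.
Expected DCO frequency = 0.1285 × 0.2050 ≈ 0.02634; observed = 35/2000 ≈ 0.01750.
Coefficient of coincidence = 0.01750/0.02634 ≈ 0.66.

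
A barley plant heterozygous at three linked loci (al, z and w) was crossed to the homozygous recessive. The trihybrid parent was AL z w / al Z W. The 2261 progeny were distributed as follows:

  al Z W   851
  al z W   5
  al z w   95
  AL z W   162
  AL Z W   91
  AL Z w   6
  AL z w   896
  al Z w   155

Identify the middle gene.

z

The two rarest classes, AL Z w and al z W, are the double crossovers. Comparing them with the parentals, only the z allele has switched, so z is the middle locus and the order is al – z – w.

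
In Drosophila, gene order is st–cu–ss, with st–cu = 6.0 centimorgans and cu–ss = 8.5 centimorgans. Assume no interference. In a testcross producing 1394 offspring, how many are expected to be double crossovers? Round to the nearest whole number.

7

Map distances give recombination frequencies of 0.060 and 0.085 for the two intervals.
With no interference, expected double-crossover frequency = 0.060 × 0.085 = 0.00510.
Expected number = 0.00510 × 1394 = 7.11 ≈ 7.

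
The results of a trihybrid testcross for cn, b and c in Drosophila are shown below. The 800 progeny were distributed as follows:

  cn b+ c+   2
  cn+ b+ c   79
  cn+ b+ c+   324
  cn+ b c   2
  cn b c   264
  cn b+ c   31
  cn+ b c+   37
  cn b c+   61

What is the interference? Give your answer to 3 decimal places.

The two most frequent reciprocal classes, cn b c and cn+ b+ c+, are the parental types, so the F1 was cn b c / cn+ b+ c+.
The two rarest classes, cn+ b c and cn b+ c+, are the double crossovers. Comparing them with the parentals, only the cn allele has switched, so cn is the middle locus and the order is c – cn – b.
c–cn: (140 + 4)/800 = 0.1800; cn–b: (68 + 4)/800 = 0.0900.
Expected DCO frequency = 0.1800 × 0.0900 ≈ 0.01620; observed = 4/800 ≈ 0.00500.
Coefficient of coincidence = 0.00500/0.01620 ≈ 0.309; interference = 1 − 0.309 = 0.691.

0.691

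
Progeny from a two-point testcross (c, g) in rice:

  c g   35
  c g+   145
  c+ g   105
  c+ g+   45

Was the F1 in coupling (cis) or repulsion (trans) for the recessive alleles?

The two most frequent classes are c+ g (105) and c g+ (145); these are the parental (non-recombinant) types.
So the F1 carried c+ g on one chromosome and c g+ on the other — the recessive alleles are on opposite chromosomes (trans / repulsion).

trans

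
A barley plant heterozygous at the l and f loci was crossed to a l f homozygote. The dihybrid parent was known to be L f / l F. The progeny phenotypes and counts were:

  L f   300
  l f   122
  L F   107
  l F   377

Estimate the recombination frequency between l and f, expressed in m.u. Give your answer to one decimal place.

The recombinant classes are L F and l f: 107 + 122 = 229.
Recombination frequency = 229/906 = 0.2528 ≈ 25.3%, i.e. 25.3 m.u.

25.3 m.u.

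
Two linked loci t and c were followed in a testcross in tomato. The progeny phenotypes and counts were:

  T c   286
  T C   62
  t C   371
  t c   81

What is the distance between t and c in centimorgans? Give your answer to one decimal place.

The two most frequent classes, T c (286) and t C (371), are the parental types, so the F1 was T c / t C.
The recombinant classes are T C and t c: 62 + 81 = 143.
Recombination frequency = 143/800 = 0.1787 ≈ 17.9%, i.e. 17.9 centimorgans.

17.9 centimorgans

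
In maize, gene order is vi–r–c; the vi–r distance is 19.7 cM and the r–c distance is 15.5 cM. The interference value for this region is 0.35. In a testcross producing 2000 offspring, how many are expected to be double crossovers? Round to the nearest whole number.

Map distances give recombination frequencies of 0.197 and 0.155 for the two intervals.
With interference 0.35 (so coincidence = 0.65), expected double-crossover frequency = 0.197 × 0.155 × 0.65 = 0.01985.
Expected number = 0.01985 × 2000 = 39.70 ≈ 40.

40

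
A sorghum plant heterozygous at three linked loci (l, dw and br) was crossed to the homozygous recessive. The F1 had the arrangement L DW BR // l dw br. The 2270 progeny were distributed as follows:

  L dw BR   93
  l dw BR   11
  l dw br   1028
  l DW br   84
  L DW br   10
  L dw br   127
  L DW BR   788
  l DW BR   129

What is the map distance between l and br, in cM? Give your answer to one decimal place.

12.2 cM

The two rarest classes, L DW br and l dw BR, are the double crossovers. Comparing them with the parentals, only the br allele has switched, so br is the middle locus and the order is dw – br – l.
Crossovers in the br–l interval produce the single-crossover classes l DW BR and L dw br (129 + 127 = 256) plus the double crossovers (21).
RF(br–l) = (256 + 21) / 2270 = 277/2270 = 0.1220 → 12.2 cM.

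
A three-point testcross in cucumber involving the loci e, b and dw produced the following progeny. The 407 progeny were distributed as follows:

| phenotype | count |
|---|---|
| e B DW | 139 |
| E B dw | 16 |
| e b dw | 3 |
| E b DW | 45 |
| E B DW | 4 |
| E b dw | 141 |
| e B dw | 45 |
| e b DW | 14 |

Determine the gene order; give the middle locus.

e

The two most frequent reciprocal classes, E b dw and e B DW, are the parental types, so the F1 was E b dw / e B DW.
The two rarest classes, e b dw and E B DW, are the double crossovers. Comparing them with the parentals, only the e allele has switched, so e is the middle locus and the order is b – e – dw.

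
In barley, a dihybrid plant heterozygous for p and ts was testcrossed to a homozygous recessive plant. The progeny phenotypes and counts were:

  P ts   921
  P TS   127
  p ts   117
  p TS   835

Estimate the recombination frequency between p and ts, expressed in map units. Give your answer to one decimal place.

12.2 map units

The two most frequent classes, P ts (921) and p TS (835), are the parental types, so the F1 was P ts / p TS.
The recombinant classes are P TS and p ts: 127 + 117 = 244.
Recombination frequency = 244/2000 = 0.1220 ≈ 12.2%, i.e. 12.2 map units.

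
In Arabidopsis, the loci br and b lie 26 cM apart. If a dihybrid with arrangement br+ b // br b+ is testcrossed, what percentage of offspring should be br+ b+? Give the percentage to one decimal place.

13.0%

A map distance of 26 cM corresponds to a recombination frequency of 0.260.
The F1 is br+ b / br b+, so br+ b+ is a recombinant gamete class with expected frequency r/2 = 0.260/2 = 0.1300.
That is 0.1300 = 13.0% of the progeny.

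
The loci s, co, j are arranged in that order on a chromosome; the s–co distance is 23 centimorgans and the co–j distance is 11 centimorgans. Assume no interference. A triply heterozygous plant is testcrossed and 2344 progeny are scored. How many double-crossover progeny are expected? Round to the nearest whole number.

Map distances give recombination frequencies of 0.230 and 0.110 for the two intervals.
With no interference, expected double-crossover frequency = 0.230 × 0.110 = 0.02530.
Expected number = 0.02530 × 2344 = 59.30 ≈ 59.

59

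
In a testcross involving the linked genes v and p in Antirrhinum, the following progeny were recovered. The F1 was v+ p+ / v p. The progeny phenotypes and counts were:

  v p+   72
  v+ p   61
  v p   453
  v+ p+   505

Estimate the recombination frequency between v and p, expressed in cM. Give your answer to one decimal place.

12.2 cM

The recombinant classes are v+ p and v p+: 61 + 72 = 133.
Recombination frequency = 133/1091 = 0.1219 ≈ 12.2%, i.e. 12.2 cM.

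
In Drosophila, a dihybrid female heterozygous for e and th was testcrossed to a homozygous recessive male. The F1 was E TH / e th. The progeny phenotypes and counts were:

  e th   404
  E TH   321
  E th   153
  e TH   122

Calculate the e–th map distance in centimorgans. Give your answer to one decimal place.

The recombinant classes are E th and e TH: 153 + 122 = 275.
Recombination frequency = 275/1000 = 0.2750 ≈ 27.5%, i.e. 27.5 centimorgans.

27.5 centimorgans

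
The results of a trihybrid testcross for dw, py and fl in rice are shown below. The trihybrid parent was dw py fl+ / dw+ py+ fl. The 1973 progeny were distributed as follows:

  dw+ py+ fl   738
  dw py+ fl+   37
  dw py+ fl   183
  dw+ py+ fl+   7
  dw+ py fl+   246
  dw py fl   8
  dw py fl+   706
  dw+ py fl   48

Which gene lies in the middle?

The two rarest classes, dw py fl and dw+ py+ fl+, are the double crossovers. Comparing them with the parentals, only the fl allele has switched, so fl is the middle locus and the order is py – fl – dw.

fl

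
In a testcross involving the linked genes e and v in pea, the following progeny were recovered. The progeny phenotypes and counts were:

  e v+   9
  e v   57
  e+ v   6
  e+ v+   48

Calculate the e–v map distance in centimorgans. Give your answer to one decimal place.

12.5 centimorgans

The two most frequent classes, e+ v+ (48) and e v (57), are the parental types, so the F1 was e+ v+ / e v.
The recombinant classes are e+ v and e v+: 6 + 9 = 15.
Recombination frequency = 15/120 = 0.1250 ≈ 12.5%, i.e. 12.5 centimorgans.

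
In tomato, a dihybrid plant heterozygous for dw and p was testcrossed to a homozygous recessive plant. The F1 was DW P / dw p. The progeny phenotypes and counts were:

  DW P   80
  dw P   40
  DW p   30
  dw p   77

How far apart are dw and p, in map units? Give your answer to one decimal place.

The recombinant classes are DW p and dw P: 30 + 40 = 70.
Recombination frequency = 70/227 = 0.3084 ≈ 30.8%, i.e. 30.8 map units.

30.8 map units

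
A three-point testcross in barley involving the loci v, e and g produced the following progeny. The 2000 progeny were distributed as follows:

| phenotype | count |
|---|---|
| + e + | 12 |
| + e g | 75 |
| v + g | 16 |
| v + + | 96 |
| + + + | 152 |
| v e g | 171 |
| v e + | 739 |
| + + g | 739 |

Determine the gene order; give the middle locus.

The two most frequent reciprocal classes, v e + and + + g, are the parental types, so the F1 was v e + / + + g.
The two rarest classes, + e + and v + g, are the double crossovers. Comparing them with the parentals, only the v allele has switched, so v is the middle locus and the order is g – v – e.

v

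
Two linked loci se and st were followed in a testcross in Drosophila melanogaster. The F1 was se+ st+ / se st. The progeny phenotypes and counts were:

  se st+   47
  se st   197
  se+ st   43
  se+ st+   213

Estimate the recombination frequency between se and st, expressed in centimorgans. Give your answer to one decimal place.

The recombinant classes are se+ st and se st+: 43 + 47 = 90.
Recombination frequency = 90/500 = 0.1800 ≈ 18.0%, i.e. 18.0 centimorgans.

18.0 centimorgans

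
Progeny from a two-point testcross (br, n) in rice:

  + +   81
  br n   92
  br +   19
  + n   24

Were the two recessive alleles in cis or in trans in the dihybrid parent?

The two most frequent classes are + + (81) and br n (92); these are the parental (non-recombinant) types.
So the F1 carried + + on one chromosome and br n on the other — the recessive alleles are on the same chromosome (cis / coupling).

cis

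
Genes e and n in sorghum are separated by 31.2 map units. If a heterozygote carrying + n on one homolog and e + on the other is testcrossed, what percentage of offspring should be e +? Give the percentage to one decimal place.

34.4%

A map distance of 31.2 map units corresponds to a recombination frequency of 0.312.
The F1 is + n / e +, so e + is a parental gamete class with expected frequency (1 − r)/2 = 0.688/2 = 0.3440.
That is 0.3440 = 34.4% of the progeny.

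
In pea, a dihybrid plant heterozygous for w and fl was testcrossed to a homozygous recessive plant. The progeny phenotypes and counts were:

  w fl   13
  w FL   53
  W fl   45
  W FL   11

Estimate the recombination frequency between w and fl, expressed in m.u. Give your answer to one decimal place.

19.7 m.u.

The two most frequent classes, W fl (45) and w FL (53), are the parental types, so the F1 was W fl / w FL.
The recombinant classes are W FL and w fl: 11 + 13 = 24.
Recombination frequency = 24/122 = 0.1967 ≈ 19.7%, i.e. 19.7 m.u.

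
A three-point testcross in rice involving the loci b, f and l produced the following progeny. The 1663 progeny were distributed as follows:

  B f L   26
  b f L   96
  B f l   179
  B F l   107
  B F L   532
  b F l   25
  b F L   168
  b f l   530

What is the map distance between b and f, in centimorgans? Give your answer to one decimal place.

The two most frequent reciprocal classes, b f l and B F L, are the parental types, so the F1 was b f l / B F L.
The two rarest classes, b F l and B f L, are the double crossovers. Comparing them with the parentals, only the f allele has switched, so f is the middle locus and the order is l – f – b.
Crossovers in the f–b interval produce the single-crossover classes B f l and b F L (179 + 168 = 347) plus the double crossovers (51).
RF(f–b) = (347 + 51) / 1663 = 398/1663 = 0.2393 → 23.9 centimorgans.

23.9 centimorgans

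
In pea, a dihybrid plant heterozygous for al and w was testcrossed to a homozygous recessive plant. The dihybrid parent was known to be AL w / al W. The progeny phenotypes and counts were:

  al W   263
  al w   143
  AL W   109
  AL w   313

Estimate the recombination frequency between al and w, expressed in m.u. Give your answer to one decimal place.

The recombinant classes are AL W and al w: 109 + 143 = 252.
Recombination frequency = 252/828 = 0.3043 ≈ 30.4%, i.e. 30.4 m.u.

30.4 m.u.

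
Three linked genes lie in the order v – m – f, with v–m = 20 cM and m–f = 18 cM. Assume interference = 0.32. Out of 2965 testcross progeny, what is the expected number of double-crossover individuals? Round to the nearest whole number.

73

Map distances give recombination frequencies of 0.200 and 0.180 for the two intervals.
With interference 0.32 (so coincidence = 0.68), expected double-crossover frequency = 0.200 × 0.180 × 0.68 = 0.02448.
Expected number = 0.02448 × 2965 = 72.58 ≈ 73.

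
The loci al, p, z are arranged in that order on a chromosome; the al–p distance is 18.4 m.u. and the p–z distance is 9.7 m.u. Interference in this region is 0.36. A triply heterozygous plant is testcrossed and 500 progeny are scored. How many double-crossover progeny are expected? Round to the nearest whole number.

Map distances give recombination frequencies of 0.184 and 0.097 for the two intervals.
With interference 0.36 (so coincidence = 0.64), expected double-crossover frequency = 0.184 × 0.097 × 0.64 = 0.01142.
Expected number = 0.01142 × 500 = 5.71 ≈ 6.

6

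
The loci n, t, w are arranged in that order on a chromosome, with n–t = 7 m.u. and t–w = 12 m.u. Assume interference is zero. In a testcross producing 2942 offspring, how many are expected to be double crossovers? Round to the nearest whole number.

25

Map distances give recombination frequencies of 0.070 and 0.120 for the two intervals.
With no interference, expected double-crossover frequency = 0.070 × 0.120 = 0.00840.
Expected number = 0.00840 × 2942 = 24.71 ≈ 25.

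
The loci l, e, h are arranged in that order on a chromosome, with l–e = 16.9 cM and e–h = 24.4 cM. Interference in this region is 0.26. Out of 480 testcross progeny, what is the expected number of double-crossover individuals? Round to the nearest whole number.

Map distances give recombination frequencies of 0.169 and 0.244 for the two intervals.
With interference 0.26 (so coincidence = 0.74), expected double-crossover frequency = 0.169 × 0.244 × 0.74 = 0.03051.
Expected number = 0.03051 × 480 = 14.65 ≈ 15.

15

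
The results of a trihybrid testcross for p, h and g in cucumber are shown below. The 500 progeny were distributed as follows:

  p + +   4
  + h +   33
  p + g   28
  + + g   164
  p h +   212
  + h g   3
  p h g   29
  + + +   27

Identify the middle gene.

h

The two most frequent reciprocal classes, + + g and p h +, are the parental types, so the F1 was + + g / p h +.
The two rarest classes, + h g and p + +, are the double crossovers. Comparing them with the parentals, only the h allele has switched, so h is the middle locus and the order is p – h – g.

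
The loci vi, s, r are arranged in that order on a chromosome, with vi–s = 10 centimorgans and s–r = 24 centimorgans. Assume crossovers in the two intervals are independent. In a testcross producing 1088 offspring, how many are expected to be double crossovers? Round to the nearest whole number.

26

Map distances give recombination frequencies of 0.100 and 0.240 for the two intervals.
With no interference, expected double-crossover frequency = 0.100 × 0.240 = 0.02400.
Expected number = 0.02400 × 1088 = 26.11 ≈ 26.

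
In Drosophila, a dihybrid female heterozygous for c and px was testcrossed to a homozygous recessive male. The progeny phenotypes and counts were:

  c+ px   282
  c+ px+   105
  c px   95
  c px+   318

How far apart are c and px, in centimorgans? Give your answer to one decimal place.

25.0 centimorgans

The two most frequent classes, c+ px (282) and c px+ (318), are the parental types, so the F1 was c+ px / c px+.
The recombinant classes are c+ px+ and c px: 105 + 95 = 200.
Recombination frequency = 200/800 = 0.2500 ≈ 25.0%, i.e. 25.0 centimorgans.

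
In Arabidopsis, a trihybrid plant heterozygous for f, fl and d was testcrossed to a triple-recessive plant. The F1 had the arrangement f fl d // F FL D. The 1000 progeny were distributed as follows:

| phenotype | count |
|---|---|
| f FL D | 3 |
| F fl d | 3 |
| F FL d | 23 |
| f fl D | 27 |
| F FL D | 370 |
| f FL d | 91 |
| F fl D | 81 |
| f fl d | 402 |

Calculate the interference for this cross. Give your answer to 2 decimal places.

0.40

The two rarest classes, F fl d and f FL D, are the double crossovers. Comparing them with the parentals, only the f allele has switched, so f is the middle locus and the order is fl – f – d.
fl–f: (172 + 6)/1000 = 0.1780; f–d: (50 + 6)/1000 = 0.0560.
Expected DCO frequency = 0.1780 × 0.0560 ≈ 0.00997; observed = 6/1000 ≈ 0.00600.
Coefficient of coincidence = 0.00600/0.00997 ≈ 0.60; interference = 1 − 0.60 = 0.40.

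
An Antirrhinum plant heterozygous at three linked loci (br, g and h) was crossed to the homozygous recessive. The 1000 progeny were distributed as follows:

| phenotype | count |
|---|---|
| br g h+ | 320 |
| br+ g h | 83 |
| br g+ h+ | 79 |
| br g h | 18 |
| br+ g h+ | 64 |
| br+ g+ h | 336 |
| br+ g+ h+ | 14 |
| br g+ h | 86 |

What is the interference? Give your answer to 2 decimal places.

0.09

The two most frequent reciprocal classes, br g h+ and br+ g+ h, are the parental types, so the F1 was br g h+ / br+ g+ h.
The two rarest classes, br g h and br+ g+ h+, are the double crossovers. Comparing them with the parentals, only the h allele has switched, so h is the middle locus and the order is br – h – g.
br–h: (150 + 32)/1000 = 0.1820; h–g: (162 + 32)/1000 = 0.1940.
Expected DCO frequency = 0.1820 × 0.1940 ≈ 0.03531; observed = 32/1000 ≈ 0.03200.
Coefficient of coincidence = 0.03200/0.03531 ≈ 0.91; interference = 1 − 0.91 = 0.09.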